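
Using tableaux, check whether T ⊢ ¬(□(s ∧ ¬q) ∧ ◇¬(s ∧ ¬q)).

Tableau for the negation □(s ∧ ¬q) ∧ ◇¬(s ∧ ¬q):
1. □(s ∧ ¬q) ∧ ◇¬(s ∧ ¬q), u
2. □(s ∧ ¬q), u
3. ◇¬(s ∧ ¬q), u
4. s ∧ ¬q, u
5. s, u
6. ¬q, u
7. ¬(s ∧ ¬q), v
8. s ∧ ¬q, v
9. s, v
10. ¬q, v
11. q, v
Accessibility: uRu, uRv, vRv
Branch closes: q and ¬q both at v.
Every branch of the negation's tableau closes; the branch above is one of them.

Yes, valid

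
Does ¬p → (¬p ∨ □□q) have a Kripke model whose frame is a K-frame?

Yes, satisfiable

1. ¬p → (¬p ∨ □□q), u
2. ¬p ∨ □□q, u   [→-rule on 1 (branches; this branch)]
3. □□q, u   [∨-rule on 2 (branches; this branch)]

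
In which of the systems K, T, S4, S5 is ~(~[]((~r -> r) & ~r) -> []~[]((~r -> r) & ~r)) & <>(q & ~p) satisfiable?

K-tableau for the formula:
1. ~(~[]((~r -> r) & ~r) -> []~[]((~r -> r) & ~r)) & <>(q & ~p), u
2. ~(~[]((~r -> r) & ~r) -> []~[]((~r -> r) & ~r)), u
3. <>(q & ~p), u
4. ~[]((~r -> r) & ~r), u
5. ~[]~[]((~r -> r) & ~r), u
6. q & ~p, v
7. q, v
8. ~p, v
9. ~((~r -> r) & ~r), w
10. r, w
11. []((~r -> r) & ~r), x
Accessibility: uRv, uRw, uRx
Complete open branch: satisfiable in K.
T-tableau for the formula:
1. ~(~[]((~r -> r) & ~r) -> []~[]((~r -> r) & ~r)) & <>(q & ~p), u
2. ~(~[]((~r -> r) & ~r) -> []~[]((~r -> r) & ~r)), u
3. <>(q & ~p), u
4. ~[]((~r -> r) & ~r), u
5. ~[]~[]((~r -> r) & ~r), u
6. q & ~p, v
7. q, v
8. ~p, v
9. ~((~r -> r) & ~r), w
10. ~(~r -> r), w
11. ~r, w
12. []((~r -> r) & ~r), x
13. (~r -> r) & ~r, x
14. ~r -> r, x
15. ~r, x
16. r, x
Accessibility: uRu, uRv, uRw, uRx, vRv, wRw, xRx
Branch closes: r and ~r both at x.
Every branch closes (one shown): unsatisfiable in T, hence also in S4, S5 (every S4/S5-frame is a T-frame).

K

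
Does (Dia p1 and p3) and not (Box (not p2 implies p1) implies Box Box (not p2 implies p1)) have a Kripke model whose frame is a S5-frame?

Unsatisfiable

1. (Dia p1 and p3) and not (Box (not p2 implies p1) implies Box Box (not p2 implies p1)), 0
2. Dia p1 and p3, 0   [and-rule on 1]
3. not (Box (not p2 implies p1) implies Box Box (not p2 implies p1)), 0   [and-rule on 1]
4. Dia p1, 0   [and-rule on 2]
5. p3, 0   [and-rule on 2]
6. Box (not p2 implies p1), 0   [neg-implies-rule on 3]
7. not Box Box (not p2 implies p1), 0   [neg-implies-rule on 3]
8. not p2 implies p1, 0   [Box-rule on 6 via 0R0]
9. p1, 0   [implies-rule on 8 (branches; this branch)]
10. p1, 1   [Dia-rule on 4: fresh world 1, 0R1]
11. not p2 implies p1, 1   [Box-rule on 6 via 0R1]
12. not Box (not p2 implies p1), 2   [neg-Box-rule on 7: fresh world 2, 0R2]
13. not p2 implies p1, 2   [Box-rule on 6 via 0R2]
14. p1, 2   [implies-rule on 13 (branches; this branch)]
15. not (not p2 implies p1), 3   [neg-Box-rule on 12: fresh world 3, 2R3]
16. not p2, 3   [neg-implies-rule on 15]
17. not p1, 3   [neg-implies-rule on 15]
18. not p2 implies p1, 3   [Box-rule on 6 via 0R3]
19. p1, 3   [implies-rule on 18 (branches; this branch)]
Accessibility: 0R0, 0R1, 0R2, 0R3, 1R0, 1R1, 1R2, 1R3, 2R0, 2R1, 2R2, 2R3, 3R0, 3R1, 3R2, 3R3
Branch closes: p1 and not p1 both at 3.
All branches of the tableau close; one closing branch shown above.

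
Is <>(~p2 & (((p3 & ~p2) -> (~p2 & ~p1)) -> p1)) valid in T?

Tableau for the negation ~<>(~p2 & (((p3 & ~p2) -> (~p2 & ~p1)) -> p1)):
1. ~<>(~p2 & (((p3 & ~p2) -> (~p2 & ~p1)) -> p1)), u
2. ~(~p2 & (((p3 & ~p2) -> (~p2 & ~p1)) -> p1)), u
3. ~(((p3 & ~p2) -> (~p2 & ~p1)) -> p1), u
4. (p3 & ~p2) -> (~p2 & ~p1), u
5. ~p1, u
6. ~p2 & ~p1, u
7. ~p2, u
Accessibility: uRu
The negation has an open branch (countermodel exists).

No, not valid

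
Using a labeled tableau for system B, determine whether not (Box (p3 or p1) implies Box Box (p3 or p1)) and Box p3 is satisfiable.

1. not (Box (p3 or p1) implies Box Box (p3 or p1)) and Box p3, 0
2. not (Box (p3 or p1) implies Box Box (p3 or p1)), 0
3. Box p3, 0
4. Box (p3 or p1), 0
5. not Box Box (p3 or p1), 0
6. p3, 0
7. p3 or p1, 0
8. p1, 0
9. not Box (p3 or p1), 1
10. p3, 1
11. p3 or p1, 1
12. p1, 1
13. not (p3 or p1), 2
14. not p3, 2
15. not p1, 2
Accessibility: 0R0, 0R1, 1R0, 1R1, 1R2, 2R1, 2R2

Satisfiable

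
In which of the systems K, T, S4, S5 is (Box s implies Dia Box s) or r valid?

T-tableau for the negation not ((Box s implies Dia Box s) or r):
1. not ((Box s implies Dia Box s) or r), 0
2. not (Box s implies Dia Box s), 0   [neg-or-rule on 1]
3. not r, 0   [neg-or-rule on 1]
4. Box s, 0   [neg-implies-rule on 2]
5. not Dia Box s, 0   [neg-implies-rule on 2]
6. s, 0   [Box-rule on 4 via 0R0]
7. not Box s, 0   [neg-Dia-rule on 5 via 0R0]
8. not s, 1   [neg-Box-rule on 7: fresh world 1, 0R1]
9. s, 1   [Box-rule on 4 via 0R1]
Accessibility: 0R0, 0R1, 1R1
Branch closes: s and not s both at 1.
Every branch closes (one shown): valid in T, hence also in S4, S5 (every theorem of T is a theorem of S4 and S5).
K-tableau for the negation not ((Box s implies Dia Box s) or r):
1. not ((Box s implies Dia Box s) or r), 0
2. not (Box s implies Dia Box s), 0   [neg-or-rule on 1]
3. not r, 0   [neg-or-rule on 1]
4. Box s, 0   [neg-implies-rule on 2]
5. not Dia Box s, 0   [neg-implies-rule on 2]
Complete open branch: countermodel on a K-frame, so not valid in K.

T, S4, S5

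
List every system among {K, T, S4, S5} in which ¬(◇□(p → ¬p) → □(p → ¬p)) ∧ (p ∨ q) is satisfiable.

K, T, S4

S4-tableau for the formula:
1. ¬(◇□(p → ¬p) → □(p → ¬p)) ∧ (p ∨ q), 0
2. ¬(◇□(p → ¬p) → □(p → ¬p)), 0   [∧-rule on 1]
3. p ∨ q, 0   [∧-rule on 1]
4. ◇□(p → ¬p), 0   [¬→-rule on 2]
5. ¬□(p → ¬p), 0   [¬→-rule on 2]
6. q, 0   [∨-rule on 3 (branches; this branch)]
7. □(p → ¬p), 1   [◇-rule on 4: fresh world 1, 0R1]
8. p → ¬p, 1   [□-rule on 7 via 1R1]
9. ¬p, 1   [→-rule on 8 (branches; this branch)]
10. ¬(p → ¬p), 2   [¬□-rule on 5: fresh world 2, 0R2]
11. p, 2   [¬→-rule on 10]
Accessibility: 0R0, 0R1, 0R2, 1R1, 2R2
Complete open branch: satisfiable in S4, hence also in K, T (this S4-model is also a K-model and a T-model).
S5-tableau for the formula:
1. ¬(◇□(p → ¬p) → □(p → ¬p)) ∧ (p ∨ q), 0
2. ¬(◇□(p → ¬p) → □(p → ¬p)), 0   [∧-rule on 1]
3. p ∨ q, 0   [∧-rule on 1]
4. ◇□(p → ¬p), 0   [¬→-rule on 2]
5. ¬□(p → ¬p), 0   [¬→-rule on 2]
6. q, 0   [∨-rule on 3 (branches; this branch)]
7. □(p → ¬p), 1   [◇-rule on 4: fresh world 1, 0R1]
8. p → ¬p, 0   [□-rule on 7 via 1R0]
9. p → ¬p, 1   [□-rule on 7 via 1R1]
10. ¬p, 0   [→-rule on 8 (branches; this branch)]
11. ¬p, 1   [→-rule on 9 (branches; this branch)]
12. ¬(p → ¬p), 2   [¬□-rule on 5: fresh world 2, 0R2]
13. p, 2   [¬→-rule on 12]
14. p → ¬p, 2   [□-rule on 7 via 1R2]
15. ¬p, 2   [→-rule on 14 (branches; this branch)]
Accessibility: 0R0, 0R1, 0R2, 1R0, 1R1, 1R2, 2R0, 2R1, 2R2
Branch closes: p and ¬p both at 2.
Every branch closes (one shown): unsatisfiable in S5.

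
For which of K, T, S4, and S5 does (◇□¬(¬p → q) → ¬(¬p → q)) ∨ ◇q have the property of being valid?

S5

S4-tableau for the negation ¬((◇□¬(¬p → q) → ¬(¬p → q)) ∨ ◇q):
1. ¬((◇□¬(¬p → q) → ¬(¬p → q)) ∨ ◇q), u
2. ¬(◇□¬(¬p → q) → ¬(¬p → q)), u
3. ¬◇q, u
4. ◇□¬(¬p → q), u
5. ¬p → q, u
6. ¬q, u
7. p, u
8. □¬(¬p → q), v
9. ¬q, v
10. ¬(¬p → q), v
11. ¬p, v
Accessibility: uRu, uRv, vRv
Complete open branch: countermodel on an S4-frame, so not valid in S4, nor in K, T (the same frame is also a K-frame and a T-frame).
S5-tableau for the negation ¬((◇□¬(¬p → q) → ¬(¬p → q)) ∨ ◇q):
1. ¬((◇□¬(¬p → q) → ¬(¬p → q)) ∨ ◇q), u
2. ¬(◇□¬(¬p → q) → ¬(¬p → q)), u
3. ¬◇q, u
4. ◇□¬(¬p → q), u
5. ¬p → q, u
6. ¬q, u
7. p, u
8. □¬(¬p → q), v
9. ¬q, v
10. ¬(¬p → q), u
11. ¬p, u
Accessibility: uRu, uRv, vRu, vRv
Branch closes: p and ¬p both at u.
Every branch closes (one shown): valid in S5.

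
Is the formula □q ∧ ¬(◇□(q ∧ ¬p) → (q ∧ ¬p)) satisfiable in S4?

Satisfiable

1. □q ∧ ¬(◇□(q ∧ ¬p) → (q ∧ ¬p)), u
2. □q, u   [∧-rule on 1]
3. ¬(◇□(q ∧ ¬p) → (q ∧ ¬p)), u   [∧-rule on 1]
4. ◇□(q ∧ ¬p), u   [¬→-rule on 3]
5. ¬(q ∧ ¬p), u   [¬→-rule on 3]
6. q, u   [□-rule on 2 via uRu]
7. p, u   [¬∧-rule on 5 (branches; this branch)]
8. □(q ∧ ¬p), v   [◇-rule on 4: fresh world v, uRv]
9. q, v   [□-rule on 2 via uRv]
10. q ∧ ¬p, v   [□-rule on 8 via vRv]
11. ¬p, v   [∧-rule on 10]
Accessibility: uRu, uRv, vRv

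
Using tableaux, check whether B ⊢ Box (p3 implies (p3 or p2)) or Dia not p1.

Tableau for the negation not (Box (p3 implies (p3 or p2)) or Dia not p1):
1. not (Box (p3 implies (p3 or p2)) or Dia not p1), u
2. not Box (p3 implies (p3 or p2)), u
3. not Dia not p1, u
4. p1, u
5. not (p3 implies (p3 or p2)), v
6. p3, v
7. not (p3 or p2), v
8. not p3, v
9. not p2, v
Accessibility: uRu, uRv, vRu, vRv
Branch closes: p3 and not p3 both at v.
All branches of the negation close; one closing branch shown above.

Valid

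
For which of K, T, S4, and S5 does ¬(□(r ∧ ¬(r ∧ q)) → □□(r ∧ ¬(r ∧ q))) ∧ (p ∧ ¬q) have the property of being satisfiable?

K, T

S4-tableau for the formula:
1. ¬(□(r ∧ ¬(r ∧ q)) → □□(r ∧ ¬(r ∧ q))) ∧ (p ∧ ¬q), 0
2. ¬(□(r ∧ ¬(r ∧ q)) → □□(r ∧ ¬(r ∧ q))), 0
3. p ∧ ¬q, 0
4. □(r ∧ ¬(r ∧ q)), 0
5. ¬□□(r ∧ ¬(r ∧ q)), 0
6. p, 0
7. ¬q, 0
8. r ∧ ¬(r ∧ q), 0
9. r, 0
10. ¬(r ∧ q), 0
11. ¬□(r ∧ ¬(r ∧ q)), 1
12. r ∧ ¬(r ∧ q), 1
13. r, 1
14. ¬(r ∧ q), 1
15. ¬q, 1
16. ¬(r ∧ ¬(r ∧ q)), 2
17. r ∧ ¬(r ∧ q), 2
18. r, 2
19. ¬(r ∧ q), 2
20. r ∧ q, 2
21. q, 2
22. ¬q, 2
Accessibility: 0R0, 0R1, 0R2, 1R1, 1R2, 2R2
Branch closes: q and ¬q both at 2.
Every branch closes (one shown): unsatisfiable in S4, hence also in S5 (every S5-frame is an S4-frame).
T-tableau for the formula:
1. ¬(□(r ∧ ¬(r ∧ q)) → □□(r ∧ ¬(r ∧ q))) ∧ (p ∧ ¬q), 0
2. ¬(□(r ∧ ¬(r ∧ q)) → □□(r ∧ ¬(r ∧ q))), 0
3. p ∧ ¬q, 0
4. □(r ∧ ¬(r ∧ q)), 0
5. ¬□□(r ∧ ¬(r ∧ q)), 0
6. p, 0
7. ¬q, 0
8. r ∧ ¬(r ∧ q), 0
9. r, 0
10. ¬(r ∧ q), 0
11. ¬□(r ∧ ¬(r ∧ q)), 1
12. r ∧ ¬(r ∧ q), 1
13. r, 1
14. ¬(r ∧ q), 1
15. ¬q, 1
16. ¬(r ∧ ¬(r ∧ q)), 2
17. r ∧ q, 2
18. r, 2
19. q, 2
Accessibility: 0R0, 0R1, 1R1, 1R2, 2R2
Complete open branch: satisfiable in T, hence also in K (this T-model is also a K-model).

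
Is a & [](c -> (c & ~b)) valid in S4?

Tableau for the negation ~(a & [](c -> (c & ~b))):
1. ~(a & [](c -> (c & ~b))), 0
2. ~[](c -> (c & ~b)), 0   [~&-rule on 1 (branches; this branch)]
3. ~(c -> (c & ~b)), 1   [~[]-rule on 2: fresh world 1, 0R1]
4. c, 1   [~->-rule on 3]
5. ~(c & ~b), 1   [~->-rule on 3]
6. b, 1   [~&-rule on 5 (branches; this branch)]
Accessibility: 0R0, 0R1, 1R1
The negation has an open branch (countermodel exists).

Invalid (countermodel exists)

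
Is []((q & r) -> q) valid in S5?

Tableau for the negation ~[]((q & r) -> q):
1. ~[]((q & r) -> q), u
2. ~((q & r) -> q), v   [~[]-rule on 1: fresh world v, uRv]
3. q & r, v   [~->-rule on 2]
4. ~q, v   [~->-rule on 2]
5. q, v   [&-rule on 3]
6. r, v   [&-rule on 3]
Accessibility: uRu, uRv, vRu, vRv
Branch closes: q and ~q both at v.
All branches of the negation close; one closing branch shown above.

Valid in S5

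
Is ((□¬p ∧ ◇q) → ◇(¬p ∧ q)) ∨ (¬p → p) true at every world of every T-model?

Tableau for the negation ¬(((□¬p ∧ ◇q) → ◇(¬p ∧ q)) ∨ (¬p → p)):
1. ¬(((□¬p ∧ ◇q) → ◇(¬p ∧ q)) ∨ (¬p → p)), 0
2. ¬((□¬p ∧ ◇q) → ◇(¬p ∧ q)), 0
3. ¬(¬p → p), 0
4. □¬p ∧ ◇q, 0
5. ¬◇(¬p ∧ q), 0
6. ¬p, 0
7. □¬p, 0
8. ◇q, 0
9. ¬(¬p ∧ q), 0
10. ¬q, 0
11. q, 1
12. ¬(¬p ∧ q), 1
13. ¬p, 1
14. ¬q, 1
Accessibility: 0R0, 0R1, 1R1
Branch closes: q and ¬q both at 1.
Every branch of the negation's tableau closes; the branch above is one of them.

Valid in T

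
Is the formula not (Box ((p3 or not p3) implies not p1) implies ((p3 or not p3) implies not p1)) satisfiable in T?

No, unsatisfiable

1. not (Box ((p3 or not p3) implies not p1) implies ((p3 or not p3) implies not p1)), w0
2. Box ((p3 or not p3) implies not p1), w0   [neg-implies-rule on 1]
3. not ((p3 or not p3) implies not p1), w0   [neg-implies-rule on 1]
4. p3 or not p3, w0   [neg-implies-rule on 3]
5. p1, w0   [neg-implies-rule on 3]
6. (p3 or not p3) implies not p1, w0   [Box-rule on 2 via w0Rw0]
7. not p3, w0   [or-rule on 4 (branches; this branch)]
8. not (p3 or not p3), w0   [implies-rule on 6 (branches; this branch)]
9. p3, w0   [neg-or-rule on 8]
Accessibility: w0Rw0
Branch closes: p3 and not p3 both at w0.
Every branch closes; the branch above is one of them.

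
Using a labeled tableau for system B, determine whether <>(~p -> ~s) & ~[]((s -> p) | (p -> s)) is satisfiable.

No, unsatisfiable

1. <>(~p -> ~s) & ~[]((s -> p) | (p -> s)), u
2. <>(~p -> ~s), u   [&-rule on 1]
3. ~[]((s -> p) | (p -> s)), u   [&-rule on 1]
4. ~p -> ~s, v   [<>-rule on 2: fresh world v, uRv]
5. ~s, v   [->-rule on 4 (branches; this branch)]
6. ~((s -> p) | (p -> s)), w   [~[]-rule on 3: fresh world w, uRw]
7. ~(s -> p), w   [~|-rule on 6]
8. ~(p -> s), w   [~|-rule on 6]
9. s, w   [~->-rule on 7]
10. ~p, w   [~->-rule on 7]
11. p, w   [~->-rule on 8]
12. ~s, w   [~->-rule on 8]
Accessibility: uRu, uRv, uRw, vRu, vRv, wRu, wRw
Branch closes: p and ~p both at w.
Every branch closes; the branch above is one of them.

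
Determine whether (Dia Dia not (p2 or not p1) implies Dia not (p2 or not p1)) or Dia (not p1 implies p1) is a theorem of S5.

Tableau for the negation not ((Dia Dia not (p2 or not p1) implies Dia not (p2 or not p1)) or Dia (not p1 implies p1)):
1. not ((Dia Dia not (p2 or not p1) implies Dia not (p2 or not p1)) or Dia (not p1 implies p1)), u
2. not (Dia Dia not (p2 or not p1) implies Dia not (p2 or not p1)), u
3. not Dia (not p1 implies p1), u
4. Dia Dia not (p2 or not p1), u
5. not Dia not (p2 or not p1), u
6. not (not p1 implies p1), u
7. not p1, u
8. p2 or not p1, u
9. Dia not (p2 or not p1), v
10. not (not p1 implies p1), v
11. not p1, v
12. p2 or not p1, v
13. not (p2 or not p1), w
14. not p2, w
15. p1, w
16. not (not p1 implies p1), w
17. not p1, w
Accessibility: uRu, uRv, uRw, vRu, vRv, vRw, wRu, wRv, wRw
Branch closes: p1 and not p1 both at w.
All branches of the negation close; one closing branch shown above.

Valid in S5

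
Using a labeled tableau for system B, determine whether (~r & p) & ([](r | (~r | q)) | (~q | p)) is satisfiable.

Satisfiable

1. (~r & p) & ([](r | (~r | q)) | (~q | p)), u
2. ~r & p, u
3. [](r | (~r | q)) | (~q | p), u
4. ~r, u
5. p, u
6. ~q | p, u
Accessibility: uRu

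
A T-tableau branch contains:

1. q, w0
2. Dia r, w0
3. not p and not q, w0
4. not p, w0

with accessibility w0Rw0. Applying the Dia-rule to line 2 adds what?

a fresh world w1 with w0Rw1, and r at w1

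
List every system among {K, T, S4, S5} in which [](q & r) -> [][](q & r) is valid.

T-tableau for the negation ~([](q & r) -> [][](q & r)):
1. ~([](q & r) -> [][](q & r)), 0
2. [](q & r), 0
3. ~[][](q & r), 0
4. q & r, 0
5. q, 0
6. r, 0
7. ~[](q & r), 1
8. q & r, 1
9. q, 1
10. r, 1
11. ~(q & r), 2
12. ~r, 2
Accessibility: 0R0, 0R1, 1R1, 1R2, 2R2
Complete open branch: countermodel on a T-frame, so not valid in T, nor in K (the same frame is also a K-frame).
S4-tableau for the negation ~([](q & r) -> [][](q & r)):
1. ~([](q & r) -> [][](q & r)), 0
2. [](q & r), 0
3. ~[][](q & r), 0
4. q & r, 0
5. q, 0
6. r, 0
7. ~[](q & r), 1
8. q & r, 1
9. q, 1
10. r, 1
11. ~(q & r), 2
12. q & r, 2
13. q, 2
14. r, 2
15. ~r, 2
Accessibility: 0R0, 0R1, 0R2, 1R1, 1R2, 2R2
Branch closes: r and ~r both at 2.
Every branch closes (one shown): valid in S4, hence also in S5 (every theorem of S4 is a theorem of S5).

S4, S5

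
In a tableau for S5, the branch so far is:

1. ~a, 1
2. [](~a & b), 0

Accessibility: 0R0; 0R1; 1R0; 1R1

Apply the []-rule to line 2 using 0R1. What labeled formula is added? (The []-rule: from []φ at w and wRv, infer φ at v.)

~a & b, 1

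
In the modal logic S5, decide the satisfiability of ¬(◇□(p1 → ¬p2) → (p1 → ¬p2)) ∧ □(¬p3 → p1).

1. ¬(◇□(p1 → ¬p2) → (p1 → ¬p2)) ∧ □(¬p3 → p1), u
2. ¬(◇□(p1 → ¬p2) → (p1 → ¬p2)), u
3. □(¬p3 → p1), u
4. ◇□(p1 → ¬p2), u
5. ¬(p1 → ¬p2), u
6. p1, u
7. p2, u
8. ¬p3 → p1, u
9. □(p1 → ¬p2), v
10. ¬p3 → p1, v
11. p1 → ¬p2, u
12. p1 → ¬p2, v
13. p1, v
14. ¬p2, u
Accessibility: uRu, uRv, vRu, vRv
Branch closes: p2 and ¬p2 both at u.
(One branch shown.) All branches close.

No, unsatisfiable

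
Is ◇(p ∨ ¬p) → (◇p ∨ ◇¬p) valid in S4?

Valid

Tableau for the negation ¬(◇(p ∨ ¬p) → (◇p ∨ ◇¬p)):
1. ¬(◇(p ∨ ¬p) → (◇p ∨ ◇¬p)), w0
2. ◇(p ∨ ¬p), w0
3. ¬(◇p ∨ ◇¬p), w0
4. ¬◇p, w0
5. ¬◇¬p, w0
6. ¬p, w0
7. p, w0
Accessibility: w0Rw0
Branch closes: p and ¬p both at w0.
All branches of the negation close; one closing branch shown above.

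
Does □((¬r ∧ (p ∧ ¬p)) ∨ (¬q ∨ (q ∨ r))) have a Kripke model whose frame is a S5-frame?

1. □((¬r ∧ (p ∧ ¬p)) ∨ (¬q ∨ (q ∨ r))), 0
2. (¬r ∧ (p ∧ ¬p)) ∨ (¬q ∨ (q ∨ r)), 0
3. ¬q ∨ (q ∨ r), 0
4. q ∨ r, 0
5. r, 0
Accessibility: 0R0

Satisfiable (open branch found)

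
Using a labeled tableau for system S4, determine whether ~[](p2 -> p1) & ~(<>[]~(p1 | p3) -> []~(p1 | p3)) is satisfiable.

Satisfiable

1. ~[](p2 -> p1) & ~(<>[]~(p1 | p3) -> []~(p1 | p3)), w0
2. ~[](p2 -> p1), w0   [&-rule on 1]
3. ~(<>[]~(p1 | p3) -> []~(p1 | p3)), w0   [&-rule on 1]
4. <>[]~(p1 | p3), w0   [~->-rule on 3]
5. ~[]~(p1 | p3), w0   [~->-rule on 3]
6. ~(p2 -> p1), w1   [~[]-rule on 2: fresh world w1, w0Rw1]
7. p2, w1   [~->-rule on 6]
8. ~p1, w1   [~->-rule on 6]
9. []~(p1 | p3), w2   [<>-rule on 4: fresh world w2, w0Rw2]
10. ~(p1 | p3), w2   [[]-rule on 9 via w2Rw2]
11. ~p1, w2   [~|-rule on 10]
12. ~p3, w2   [~|-rule on 10]
13. p1 | p3, w3   [~[]-rule on 5: fresh world w3, w0Rw3]
14. p3, w3   [|-rule on 13 (branches; this branch)]
Accessibility: w0Rw0, w0Rw1, w0Rw2, w0Rw3, w1Rw1, w2Rw2, w3Rw3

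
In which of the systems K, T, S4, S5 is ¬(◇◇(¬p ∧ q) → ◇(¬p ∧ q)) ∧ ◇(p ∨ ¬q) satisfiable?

T-tableau for the formula:
1. ¬(◇◇(¬p ∧ q) → ◇(¬p ∧ q)) ∧ ◇(p ∨ ¬q), w0
2. ¬(◇◇(¬p ∧ q) → ◇(¬p ∧ q)), w0   [∧-rule on 1]
3. ◇(p ∨ ¬q), w0   [∧-rule on 1]
4. ◇◇(¬p ∧ q), w0   [¬→-rule on 2]
5. ¬◇(¬p ∧ q), w0   [¬→-rule on 2]
6. ¬(¬p ∧ q), w0   [¬◇-rule on 5 via w0Rw0]
7. ¬q, w0   [¬∧-rule on 6 (branches; this branch)]
8. p ∨ ¬q, w1   [◇-rule on 3: fresh world w1, w0Rw1]
9. ¬(¬p ∧ q), w1   [¬◇-rule on 5 via w0Rw1]
10. ¬q, w1   [∨-rule on 8 (branches; this branch)]
11. ◇(¬p ∧ q), w2   [◇-rule on 4: fresh world w2, w0Rw2]
12. ¬(¬p ∧ q), w2   [¬◇-rule on 5 via w0Rw2]
13. ¬q, w2   [¬∧-rule on 12 (branches; this branch)]
14. ¬p ∧ q, w3   [◇-rule on 11: fresh world w3, w2Rw3]
15. ¬p, w3   [∧-rule on 14]
16. q, w3   [∧-rule on 14]
Accessibility: w0Rw0, w0Rw1, w0Rw2, w1Rw1, w2Rw2, w2Rw3, w3Rw3
Complete open branch: satisfiable in T, hence also in K (this T-model is also a K-model).
S4-tableau for the formula:
1. ¬(◇◇(¬p ∧ q) → ◇(¬p ∧ q)) ∧ ◇(p ∨ ¬q), w0
2. ¬(◇◇(¬p ∧ q) → ◇(¬p ∧ q)), w0   [∧-rule on 1]
3. ◇(p ∨ ¬q), w0   [∧-rule on 1]
4. ◇◇(¬p ∧ q), w0   [¬→-rule on 2]
5. ¬◇(¬p ∧ q), w0   [¬→-rule on 2]
6. ¬(¬p ∧ q), w0   [¬◇-rule on 5 via w0Rw0]
7. ¬q, w0   [¬∧-rule on 6 (branches; this branch)]
8. p ∨ ¬q, w1   [◇-rule on 3: fresh world w1, w0Rw1]
9. ¬(¬p ∧ q), w1   [¬◇-rule on 5 via w0Rw1]
10. ¬q, w1   [∨-rule on 8 (branches; this branch)]
11. ◇(¬p ∧ q), w2   [◇-rule on 4: fresh world w2, w0Rw2]
12. ¬(¬p ∧ q), w2   [¬◇-rule on 5 via w0Rw2]
13. ¬q, w2   [¬∧-rule on 12 (branches; this branch)]
14. ¬p ∧ q, w3   [◇-rule on 11: fresh world w3, w2Rw3]
15. ¬p, w3   [∧-rule on 14]
16. q, w3   [∧-rule on 14]
17. ¬(¬p ∧ q), w3   [¬◇-rule on 5 via w0Rw3]
18. ¬q, w3   [¬∧-rule on 17 (branches; this branch)]
Accessibility: w0Rw0, w0Rw1, w0Rw2, w0Rw3, w1Rw1, w2Rw2, w2Rw3, w3Rw3
Branch closes: q and ¬q both at w3.
Every branch closes (one shown): unsatisfiable in S4, hence also in S5 (every S5-frame is an S4-frame).

K, T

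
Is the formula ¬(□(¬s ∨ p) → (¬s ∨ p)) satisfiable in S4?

1. ¬(□(¬s ∨ p) → (¬s ∨ p)), 0
2. □(¬s ∨ p), 0
3. ¬(¬s ∨ p), 0
4. s, 0
5. ¬p, 0
6. ¬s ∨ p, 0
7. p, 0
Accessibility: 0R0
Branch closes: p and ¬p both at 0.
(One branch shown.) All branches close.

No, unsatisfiable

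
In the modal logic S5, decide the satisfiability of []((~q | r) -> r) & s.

Yes, satisfiable

1. []((~q | r) -> r) & s, u
2. []((~q | r) -> r), u
3. s, u
4. (~q | r) -> r, u
5. r, u
Accessibility: uRu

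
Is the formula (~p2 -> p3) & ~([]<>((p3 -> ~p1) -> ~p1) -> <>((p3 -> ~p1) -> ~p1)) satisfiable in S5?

1. (~p2 -> p3) & ~([]<>((p3 -> ~p1) -> ~p1) -> <>((p3 -> ~p1) -> ~p1)), 0
2. ~p2 -> p3, 0   [&-rule on 1]
3. ~([]<>((p3 -> ~p1) -> ~p1) -> <>((p3 -> ~p1) -> ~p1)), 0   [&-rule on 1]
4. []<>((p3 -> ~p1) -> ~p1), 0   [~->-rule on 3]
5. ~<>((p3 -> ~p1) -> ~p1), 0   [~->-rule on 3]
6. <>((p3 -> ~p1) -> ~p1), 0   [[]-rule on 4 via 0R0]
7. ~((p3 -> ~p1) -> ~p1), 0   [~<>-rule on 5 via 0R0]
8. p3 -> ~p1, 0   [~->-rule on 7]
9. p1, 0   [~->-rule on 7]
10. p2, 0   [->-rule on 2 (branches; this branch)]
11. ~p3, 0   [->-rule on 8 (branches; this branch)]
12. (p3 -> ~p1) -> ~p1, 1   [<>-rule on 6: fresh world 1, 0R1]
13. <>((p3 -> ~p1) -> ~p1), 1   [[]-rule on 4 via 0R1]
14. ~((p3 -> ~p1) -> ~p1), 1   [~<>-rule on 5 via 0R1]
15. p3 -> ~p1, 1   [~->-rule on 14]
16. p1, 1   [~->-rule on 14]
17. ~(p3 -> ~p1), 1   [->-rule on 12 (branches; this branch)]
18. p3, 1   [~->-rule on 17]
19. ~p1, 1   [->-rule on 15 (branches; this branch)]
Accessibility: 0R0, 0R1, 1R0, 1R1
Branch closes: p1 and ~p1 both at 1.
Every branch closes; the branch above is one of them.

Unsatisfiable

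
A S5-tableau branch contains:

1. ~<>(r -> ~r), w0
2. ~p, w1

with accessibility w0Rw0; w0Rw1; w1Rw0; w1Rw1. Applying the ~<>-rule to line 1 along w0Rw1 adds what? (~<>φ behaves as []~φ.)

~<>φ behaves as []~φ: propagate the negated body to each accessible world.

~(r -> ~r), w1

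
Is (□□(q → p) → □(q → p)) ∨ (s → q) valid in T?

Valid

Tableau for the negation ¬((□□(q → p) → □(q → p)) ∨ (s → q)):
1. ¬((□□(q → p) → □(q → p)) ∨ (s → q)), u
2. ¬(□□(q → p) → □(q → p)), u   [¬∨-rule on 1]
3. ¬(s → q), u   [¬∨-rule on 1]
4. □□(q → p), u   [¬→-rule on 2]
5. ¬□(q → p), u   [¬→-rule on 2]
6. s, u   [¬→-rule on 3]
7. ¬q, u   [¬→-rule on 3]
8. □(q → p), u   [□-rule on 4 via uRu]
9. q → p, u   [□-rule on 8 via uRu]
10. p, u   [→-rule on 9 (branches; this branch)]
11. ¬(q → p), v   [¬□-rule on 5: fresh world v, uRv]
12. q, v   [¬→-rule on 11]
13. ¬p, v   [¬→-rule on 11]
14. □(q → p), v   [□-rule on 4 via uRv]
15. q → p, v   [□-rule on 8 via uRv]
16. p, v   [→-rule on 15 (branches; this branch)]
Accessibility: uRu, uRv, vRv
Branch closes: p and ¬p both at v.
All branches of the negation close; one closing branch shown above.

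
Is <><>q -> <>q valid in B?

Tableau for the negation ~(<><>q -> <>q):
1. ~(<><>q -> <>q), 0
2. <><>q, 0
3. ~<>q, 0
4. ~q, 0
5. <>q, 1
6. ~q, 1
7. q, 2
Accessibility: 0R0, 0R1, 1R0, 1R1, 1R2, 2R1, 2R2
The negation has an open branch (countermodel exists).

Not valid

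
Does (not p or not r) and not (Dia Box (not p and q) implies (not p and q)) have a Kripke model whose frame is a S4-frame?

1. (not p or not r) and not (Dia Box (not p and q) implies (not p and q)), 0
2. not p or not r, 0   [and-rule on 1]
3. not (Dia Box (not p and q) implies (not p and q)), 0   [and-rule on 1]
4. Dia Box (not p and q), 0   [neg-implies-rule on 3]
5. not (not p and q), 0   [neg-implies-rule on 3]
6. not r, 0   [or-rule on 2 (branches; this branch)]
7. not q, 0   [neg-and-rule on 5 (branches; this branch)]
8. Box (not p and q), 1   [Dia-rule on 4: fresh world 1, 0R1]
9. not p and q, 1   [Box-rule on 8 via 1R1]
10. not p, 1   [and-rule on 9]
11. q, 1   [and-rule on 9]
Accessibility: 0R0, 0R1, 1R1

Satisfiable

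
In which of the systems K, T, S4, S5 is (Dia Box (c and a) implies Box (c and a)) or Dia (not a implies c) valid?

K-tableau for the negation not ((Dia Box (c and a) implies Box (c and a)) or Dia (not a implies c)):
1. not ((Dia Box (c and a) implies Box (c and a)) or Dia (not a implies c)), 0
2. not (Dia Box (c and a) implies Box (c and a)), 0
3. not Dia (not a implies c), 0
4. Dia Box (c and a), 0
5. not Box (c and a), 0
6. Box (c and a), 1
7. not (not a implies c), 1
8. not a, 1
9. not c, 1
10. not (c and a), 2
11. not (not a implies c), 2
12. not a, 2
13. not c, 2
Accessibility: 0R1, 0R2
Complete open branch: countermodel on a K-frame, so not valid in K.
T-tableau for the negation not ((Dia Box (c and a) implies Box (c and a)) or Dia (not a implies c)):
1. not ((Dia Box (c and a) implies Box (c and a)) or Dia (not a implies c)), 0
2. not (Dia Box (c and a) implies Box (c and a)), 0
3. not Dia (not a implies c), 0
4. Dia Box (c and a), 0
5. not Box (c and a), 0
6. not (not a implies c), 0
7. not a, 0
8. not c, 0
9. Box (c and a), 1
10. not (not a implies c), 1
11. not a, 1
12. not c, 1
13. c and a, 1
14. c, 1
15. a, 1
Accessibility: 0R0, 0R1, 1R1
Branch closes: c and not c both at 1.
Every branch closes (one shown): valid in T, hence also in S4, S5 (every theorem of T is a theorem of S4 and S5).

T, S4, S5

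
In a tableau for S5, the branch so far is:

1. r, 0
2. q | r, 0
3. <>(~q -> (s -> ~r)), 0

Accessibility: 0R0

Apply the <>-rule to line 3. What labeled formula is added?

a fresh world 1 with 0R1, and ~q -> (s -> ~r) at 1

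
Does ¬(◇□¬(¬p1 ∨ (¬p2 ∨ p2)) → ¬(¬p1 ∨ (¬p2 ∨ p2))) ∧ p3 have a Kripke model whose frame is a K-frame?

Yes, satisfiable

1. ¬(◇□¬(¬p1 ∨ (¬p2 ∨ p2)) → ¬(¬p1 ∨ (¬p2 ∨ p2))) ∧ p3, w0
2. ¬(◇□¬(¬p1 ∨ (¬p2 ∨ p2)) → ¬(¬p1 ∨ (¬p2 ∨ p2))), w0
3. p3, w0
4. ◇□¬(¬p1 ∨ (¬p2 ∨ p2)), w0
5. ¬p1 ∨ (¬p2 ∨ p2), w0
6. ¬p2 ∨ p2, w0
7. p2, w0
8. □¬(¬p1 ∨ (¬p2 ∨ p2)), w1
Accessibility: w0Rw1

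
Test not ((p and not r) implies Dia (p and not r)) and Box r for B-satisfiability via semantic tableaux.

Unsatisfiable (every branch closes)

1. not ((p and not r) implies Dia (p and not r)) and Box r, u
2. not ((p and not r) implies Dia (p and not r)), u
3. Box r, u
4. p and not r, u
5. not Dia (p and not r), u
6. p, u
7. not r, u
8. r, u
Accessibility: uRu
Branch closes: r and not r both at u.
All branches of the tableau close; one closing branch shown above.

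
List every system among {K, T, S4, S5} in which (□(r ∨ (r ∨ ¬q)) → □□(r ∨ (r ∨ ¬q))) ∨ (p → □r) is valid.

S4, S5

S4-tableau for the negation ¬((□(r ∨ (r ∨ ¬q)) → □□(r ∨ (r ∨ ¬q))) ∨ (p → □r)):
1. ¬((□(r ∨ (r ∨ ¬q)) → □□(r ∨ (r ∨ ¬q))) ∨ (p → □r)), 0
2. ¬(□(r ∨ (r ∨ ¬q)) → □□(r ∨ (r ∨ ¬q))), 0   [¬∨-rule on 1]
3. ¬(p → □r), 0   [¬∨-rule on 1]
4. □(r ∨ (r ∨ ¬q)), 0   [¬→-rule on 2]
5. ¬□□(r ∨ (r ∨ ¬q)), 0   [¬→-rule on 2]
6. p, 0   [¬→-rule on 3]
7. ¬□r, 0   [¬→-rule on 3]
8. r ∨ (r ∨ ¬q), 0   [□-rule on 4 via 0R0]
9. r ∨ ¬q, 0   [∨-rule on 8 (branches; this branch)]
10. ¬q, 0   [∨-rule on 9 (branches; this branch)]
11. ¬□(r ∨ (r ∨ ¬q)), 1   [¬□-rule on 5: fresh world 1, 0R1]
12. r ∨ (r ∨ ¬q), 1   [□-rule on 4 via 0R1]
13. r ∨ ¬q, 1   [∨-rule on 12 (branches; this branch)]
14. ¬q, 1   [∨-rule on 13 (branches; this branch)]
15. ¬r, 2   [¬□-rule on 7: fresh world 2, 0R2]
16. r ∨ (r ∨ ¬q), 2   [□-rule on 4 via 0R2]
17. r ∨ ¬q, 2   [∨-rule on 16 (branches; this branch)]
18. ¬q, 2   [∨-rule on 17 (branches; this branch)]
19. ¬(r ∨ (r ∨ ¬q)), 3   [¬□-rule on 11: fresh world 3, 1R3]
20. ¬r, 3   [¬∨-rule on 19]
21. ¬(r ∨ ¬q), 3   [¬∨-rule on 19]
22. q, 3   [¬∨-rule on 21]
23. r ∨ (r ∨ ¬q), 3   [□-rule on 4 via 0R3]
24. r ∨ ¬q, 3   [∨-rule on 23 (branches; this branch)]
25. ¬q, 3   [∨-rule on 24 (branches; this branch)]
Accessibility: 0R0, 0R1, 0R2, 0R3, 1R1, 1R3, 2R2, 3R3
Branch closes: q and ¬q both at 3.
Every branch closes (one shown): valid in S4, hence also in S5 (every theorem of S4 is a theorem of S5).
T-tableau for the negation ¬((□(r ∨ (r ∨ ¬q)) → □□(r ∨ (r ∨ ¬q))) ∨ (p → □r)):
1. ¬((□(r ∨ (r ∨ ¬q)) → □□(r ∨ (r ∨ ¬q))) ∨ (p → □r)), 0
2. ¬(□(r ∨ (r ∨ ¬q)) → □□(r ∨ (r ∨ ¬q))), 0   [¬∨-rule on 1]
3. ¬(p → □r), 0   [¬∨-rule on 1]
4. □(r ∨ (r ∨ ¬q)), 0   [¬→-rule on 2]
5. ¬□□(r ∨ (r ∨ ¬q)), 0   [¬→-rule on 2]
6. p, 0   [¬→-rule on 3]
7. ¬□r, 0   [¬→-rule on 3]
8. r ∨ (r ∨ ¬q), 0   [□-rule on 4 via 0R0]
9. r ∨ ¬q, 0   [∨-rule on 8 (branches; this branch)]
10. ¬q, 0   [∨-rule on 9 (branches; this branch)]
11. ¬□(r ∨ (r ∨ ¬q)), 1   [¬□-rule on 5: fresh world 1, 0R1]
12. r ∨ (r ∨ ¬q), 1   [□-rule on 4 via 0R1]
13. r ∨ ¬q, 1   [∨-rule on 12 (branches; this branch)]
14. ¬q, 1   [∨-rule on 13 (branches; this branch)]
15. ¬r, 2   [¬□-rule on 7: fresh world 2, 0R2]
16. r ∨ (r ∨ ¬q), 2   [□-rule on 4 via 0R2]
17. r ∨ ¬q, 2   [∨-rule on 16 (branches; this branch)]
18. ¬q, 2   [∨-rule on 17 (branches; this branch)]
19. ¬(r ∨ (r ∨ ¬q)), 3   [¬□-rule on 11: fresh world 3, 1R3]
20. ¬r, 3   [¬∨-rule on 19]
21. ¬(r ∨ ¬q), 3   [¬∨-rule on 19]
22. q, 3   [¬∨-rule on 21]
Accessibility: 0R0, 0R1, 0R2, 1R1, 1R3, 2R2, 3R3
Complete open branch: countermodel on a T-frame, so not valid in T, nor in K (the same frame is also a K-frame).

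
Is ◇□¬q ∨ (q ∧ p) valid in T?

Tableau for the negation ¬(◇□¬q ∨ (q ∧ p)):
1. ¬(◇□¬q ∨ (q ∧ p)), u
2. ¬◇□¬q, u
3. ¬(q ∧ p), u
4. ¬□¬q, u
5. ¬p, u
6. q, v
7. ¬□¬q, v
8. q, w
Accessibility: uRu, uRv, vRv, vRw, wRw
The negation has an open branch (countermodel exists).

No, not valid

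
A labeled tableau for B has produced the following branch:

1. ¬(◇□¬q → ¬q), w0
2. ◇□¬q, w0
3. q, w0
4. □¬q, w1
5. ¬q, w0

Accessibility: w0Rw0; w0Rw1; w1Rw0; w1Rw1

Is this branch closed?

Both q and ¬q appear at w0.

Yes, closed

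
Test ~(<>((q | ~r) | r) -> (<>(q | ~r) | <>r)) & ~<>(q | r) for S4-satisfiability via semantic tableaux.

Unsatisfiable

1. ~(<>((q | ~r) | r) -> (<>(q | ~r) | <>r)) & ~<>(q | r), 0
2. ~(<>((q | ~r) | r) -> (<>(q | ~r) | <>r)), 0
3. ~<>(q | r), 0
4. <>((q | ~r) | r), 0
5. ~(<>(q | ~r) | <>r), 0
6. ~<>(q | ~r), 0
7. ~<>r, 0
8. ~(q | r), 0
9. ~q, 0
10. ~r, 0
11. ~(q | ~r), 0
12. r, 0
Accessibility: 0R0
Branch closes: r and ~r both at 0.
(One branch shown.) All branches close.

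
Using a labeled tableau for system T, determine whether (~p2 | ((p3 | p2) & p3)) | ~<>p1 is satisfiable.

1. (~p2 | ((p3 | p2) & p3)) | ~<>p1, 0
2. ~<>p1, 0
3. ~p1, 0
Accessibility: 0R0

Yes, satisfiable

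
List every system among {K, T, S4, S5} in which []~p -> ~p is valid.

T, S4, S5

K-tableau for the negation ~([]~p -> ~p):
1. ~([]~p -> ~p), u
2. []~p, u   [~->-rule on 1]
3. p, u   [~->-rule on 1]
Complete open branch: countermodel on a K-frame, so not valid in K.
T-tableau for the negation ~([]~p -> ~p):
1. ~([]~p -> ~p), u
2. []~p, u   [~->-rule on 1]
3. p, u   [~->-rule on 1]
4. ~p, u   [[]-rule on 2 via uRu]
Accessibility: uRu
Branch closes: p and ~p both at u.
Every branch closes (one shown): valid in T, hence also in S4, S5 (every theorem of T is a theorem of S4 and S5).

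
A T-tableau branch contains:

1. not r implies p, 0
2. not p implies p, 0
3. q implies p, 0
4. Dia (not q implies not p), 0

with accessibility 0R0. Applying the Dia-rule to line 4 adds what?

a fresh world 1 with 0R1, and not q implies not p at 1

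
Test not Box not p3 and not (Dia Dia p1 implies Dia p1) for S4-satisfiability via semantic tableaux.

1. not Box not p3 and not (Dia Dia p1 implies Dia p1), u
2. not Box not p3, u
3. not (Dia Dia p1 implies Dia p1), u
4. Dia Dia p1, u
5. not Dia p1, u
6. not p1, u
7. p3, v
8. not p1, v
9. Dia p1, w
10. not p1, w
11. p1, x
12. not p1, x
Accessibility: uRu, uRv, uRw, uRx, vRv, wRw, wRx, xRx
Branch closes: p1 and not p1 both at x.
(One branch shown.) All branches close.

No, unsatisfiable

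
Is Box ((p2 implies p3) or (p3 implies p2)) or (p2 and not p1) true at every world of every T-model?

Tableau for the negation not (Box ((p2 implies p3) or (p3 implies p2)) or (p2 and not p1)):
1. not (Box ((p2 implies p3) or (p3 implies p2)) or (p2 and not p1)), w0
2. not Box ((p2 implies p3) or (p3 implies p2)), w0
3. not (p2 and not p1), w0
4. p1, w0
5. not ((p2 implies p3) or (p3 implies p2)), w1
6. not (p2 implies p3), w1
7. not (p3 implies p2), w1
8. p2, w1
9. not p3, w1
10. p3, w1
11. not p2, w1
Accessibility: w0Rw0, w0Rw1, w1Rw1
Branch closes: p3 and not p3 both at w1.
Every branch of the negation's tableau closes; the branch above is one of them.

Valid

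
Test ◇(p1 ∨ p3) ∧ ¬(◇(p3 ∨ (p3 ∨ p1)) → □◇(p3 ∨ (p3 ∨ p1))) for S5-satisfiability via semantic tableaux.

1. ◇(p1 ∨ p3) ∧ ¬(◇(p3 ∨ (p3 ∨ p1)) → □◇(p3 ∨ (p3 ∨ p1))), u
2. ◇(p1 ∨ p3), u
3. ¬(◇(p3 ∨ (p3 ∨ p1)) → □◇(p3 ∨ (p3 ∨ p1))), u
4. ◇(p3 ∨ (p3 ∨ p1)), u
5. ¬□◇(p3 ∨ (p3 ∨ p1)), u
6. p1 ∨ p3, v
7. p1, v
8. p3 ∨ (p3 ∨ p1), w
9. p3 ∨ p1, w
10. p1, w
11. ¬◇(p3 ∨ (p3 ∨ p1)), x
12. ¬(p3 ∨ (p3 ∨ p1)), u
13. ¬p3, u
14. ¬(p3 ∨ p1), u
15. ¬p1, u
16. ¬(p3 ∨ (p3 ∨ p1)), v
17. ¬p3, v
18. ¬(p3 ∨ p1), v
19. ¬p1, v
Accessibility: uRu, uRv, uRw, uRx, vRu, vRv, vRw, vRx, wRu, wRv, wRw, wRx, xRu, xRv, xRw, xRx
Branch closes: p1 and ¬p1 both at v.
All branches of the tableau close; one closing branch shown above.

Unsatisfiable (every branch closes)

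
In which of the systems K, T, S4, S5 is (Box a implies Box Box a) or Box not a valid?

S4, S5

T-tableau for the negation not ((Box a implies Box Box a) or Box not a):
1. not ((Box a implies Box Box a) or Box not a), w0
2. not (Box a implies Box Box a), w0   [neg-or-rule on 1]
3. not Box not a, w0   [neg-or-rule on 1]
4. Box a, w0   [neg-implies-rule on 2]
5. not Box Box a, w0   [neg-implies-rule on 2]
6. a, w0   [Box-rule on 4 via w0Rw0]
7. a, w1   [neg-Box-rule on 3: fresh world w1, w0Rw1]
8. not Box a, w2   [neg-Box-rule on 5: fresh world w2, w0Rw2]
9. a, w2   [Box-rule on 4 via w0Rw2]
10. not a, w3   [neg-Box-rule on 8: fresh world w3, w2Rw3]
Accessibility: w0Rw0, w0Rw1, w0Rw2, w1Rw1, w2Rw2, w2Rw3, w3Rw3
Complete open branch: countermodel on a T-frame, so not valid in T, nor in K (the same frame is also a K-frame).
S4-tableau for the negation not ((Box a implies Box Box a) or Box not a):
1. not ((Box a implies Box Box a) or Box not a), w0
2. not (Box a implies Box Box a), w0   [neg-or-rule on 1]
3. not Box not a, w0   [neg-or-rule on 1]
4. Box a, w0   [neg-implies-rule on 2]
5. not Box Box a, w0   [neg-implies-rule on 2]
6. a, w0   [Box-rule on 4 via w0Rw0]
7. a, w1   [neg-Box-rule on 3: fresh world w1, w0Rw1]
8. not Box a, w2   [neg-Box-rule on 5: fresh world w2, w0Rw2]
9. a, w2   [Box-rule on 4 via w0Rw2]
10. not a, w3   [neg-Box-rule on 8: fresh world w3, w2Rw3]
11. a, w3   [Box-rule on 4 via w0Rw3]
Accessibility: w0Rw0, w0Rw1, w0Rw2, w0Rw3, w1Rw1, w2Rw2, w2Rw3, w3Rw3
Branch closes: a and not a both at w3.
Every branch closes (one shown): valid in S4, hence also in S5 (every theorem of S4 is a theorem of S5).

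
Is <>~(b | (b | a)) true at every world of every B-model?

Tableau for the negation ~<>~(b | (b | a)):
1. ~<>~(b | (b | a)), w0
2. b | (b | a), w0
3. b | a, w0
4. a, w0
Accessibility: w0Rw0
The negation has an open branch (countermodel exists).

No, not valid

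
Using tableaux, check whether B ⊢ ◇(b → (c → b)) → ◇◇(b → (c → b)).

Valid in B

Tableau for the negation ¬(◇(b → (c → b)) → ◇◇(b → (c → b))):
1. ¬(◇(b → (c → b)) → ◇◇(b → (c → b))), u
2. ◇(b → (c → b)), u
3. ¬◇◇(b → (c → b)), u
4. ¬◇(b → (c → b)), u
5. ¬(b → (c → b)), u
6. b, u
7. ¬(c → b), u
8. c, u
9. ¬b, u
Accessibility: uRu
Branch closes: b and ¬b both at u.
All branches of the negation close; one closing branch shown above.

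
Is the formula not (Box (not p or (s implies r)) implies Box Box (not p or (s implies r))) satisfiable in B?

1. not (Box (not p or (s implies r)) implies Box Box (not p or (s implies r))), u
2. Box (not p or (s implies r)), u
3. not Box Box (not p or (s implies r)), u
4. not p or (s implies r), u
5. s implies r, u
6. r, u
7. not Box (not p or (s implies r)), v
8. not p or (s implies r), v
9. s implies r, v
10. r, v
11. not (not p or (s implies r)), w
12. p, w
13. not (s implies r), w
14. s, w
15. not r, w
Accessibility: uRu, uRv, vRu, vRv, vRw, wRv, wRw

Satisfiable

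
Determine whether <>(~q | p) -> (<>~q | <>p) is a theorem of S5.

Tableau for the negation ~(<>(~q | p) -> (<>~q | <>p)):
1. ~(<>(~q | p) -> (<>~q | <>p)), w0
2. <>(~q | p), w0
3. ~(<>~q | <>p), w0
4. ~<>~q, w0
5. ~<>p, w0
6. q, w0
7. ~p, w0
8. ~q | p, w1
9. q, w1
10. ~p, w1
11. p, w1
Accessibility: w0Rw0, w0Rw1, w1Rw0, w1Rw1
Branch closes: p and ~p both at w1.
All branches of the negation close; one closing branch shown above.

Valid in S5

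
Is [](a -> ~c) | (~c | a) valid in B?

Not valid

Tableau for the negation ~([](a -> ~c) | (~c | a)):
1. ~([](a -> ~c) | (~c | a)), w0
2. ~[](a -> ~c), w0
3. ~(~c | a), w0
4. c, w0
5. ~a, w0
6. ~(a -> ~c), w1
7. a, w1
8. c, w1
Accessibility: w0Rw0, w0Rw1, w1Rw0, w1Rw1
The negation has an open branch (countermodel exists).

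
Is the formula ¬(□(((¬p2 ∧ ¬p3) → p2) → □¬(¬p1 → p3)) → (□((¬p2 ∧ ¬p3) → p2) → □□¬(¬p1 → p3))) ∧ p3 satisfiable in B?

1. ¬(□(((¬p2 ∧ ¬p3) → p2) → □¬(¬p1 → p3)) → (□((¬p2 ∧ ¬p3) → p2) → □□¬(¬p1 → p3))) ∧ p3, w0
2. ¬(□(((¬p2 ∧ ¬p3) → p2) → □¬(¬p1 → p3)) → (□((¬p2 ∧ ¬p3) → p2) → □□¬(¬p1 → p3))), w0
3. p3, w0
4. □(((¬p2 ∧ ¬p3) → p2) → □¬(¬p1 → p3)), w0
5. ¬(□((¬p2 ∧ ¬p3) → p2) → □□¬(¬p1 → p3)), w0
6. □((¬p2 ∧ ¬p3) → p2), w0
7. ¬□□¬(¬p1 → p3), w0
8. ((¬p2 ∧ ¬p3) → p2) → □¬(¬p1 → p3), w0
9. (¬p2 ∧ ¬p3) → p2, w0
10. □¬(¬p1 → p3), w0
11. ¬(¬p1 → p3), w0
12. ¬p1, w0
13. ¬p3, w0
Accessibility: w0Rw0
Branch closes: p3 and ¬p3 both at w0.
(One branch shown.) All branches close.

Unsatisfiable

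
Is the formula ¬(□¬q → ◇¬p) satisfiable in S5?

Satisfiable (open branch found)

1. ¬(□¬q → ◇¬p), u
2. □¬q, u   [¬→-rule on 1]
3. ¬◇¬p, u   [¬→-rule on 1]
4. ¬q, u   [□-rule on 2 via uRu]
5. p, u   [¬◇-rule on 3 via uRu]
Accessibility: uRu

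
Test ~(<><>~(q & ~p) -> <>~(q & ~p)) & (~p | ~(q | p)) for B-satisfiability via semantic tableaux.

1. ~(<><>~(q & ~p) -> <>~(q & ~p)) & (~p | ~(q | p)), 0
2. ~(<><>~(q & ~p) -> <>~(q & ~p)), 0   [&-rule on 1]
3. ~p | ~(q | p), 0   [&-rule on 1]
4. <><>~(q & ~p), 0   [~->-rule on 2]
5. ~<>~(q & ~p), 0   [~->-rule on 2]
6. q & ~p, 0   [~<>-rule on 5 via 0R0]
7. q, 0   [&-rule on 6]
8. ~p, 0   [&-rule on 6]
9. <>~(q & ~p), 1   [<>-rule on 4: fresh world 1, 0R1]
10. q & ~p, 1   [~<>-rule on 5 via 0R1]
11. q, 1   [&-rule on 10]
12. ~p, 1   [&-rule on 10]
13. ~(q & ~p), 2   [<>-rule on 9: fresh world 2, 1R2]
14. p, 2   [~&-rule on 13 (branches; this branch)]
Accessibility: 0R0, 0R1, 1R0, 1R1, 1R2, 2R1, 2R2

Satisfiable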